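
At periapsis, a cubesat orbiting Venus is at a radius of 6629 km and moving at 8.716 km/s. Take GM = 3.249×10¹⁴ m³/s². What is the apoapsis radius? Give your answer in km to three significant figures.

apoapsis radius ≈ 22800 km

r_p = 6.629×10⁶ m.
Specific energy ε = v²/2 − μ/r = -1.103×10⁷ J/kg, so a = −μ/(2ε) = 1.473×10⁷ m.
The apsides satisfy r_p + r_a = 2a, so the apoapsis radius is 2a − r_p = 2.283×10⁷ m = 22833 km.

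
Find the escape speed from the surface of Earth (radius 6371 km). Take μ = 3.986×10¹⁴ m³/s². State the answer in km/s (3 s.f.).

r = R = 6.371×10⁶ m.
Escape speed v_esc = √(2μ/r) = √(2 × 3.986×10¹⁴ / 6.371×10⁶) = √(1.251×10⁸) = 11190 m/s.
= 11.19 km/s.

v_esc ≈ 11.2 km/s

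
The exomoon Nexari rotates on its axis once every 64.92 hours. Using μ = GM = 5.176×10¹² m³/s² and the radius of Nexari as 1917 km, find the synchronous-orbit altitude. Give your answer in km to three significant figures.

T = 64.92 hours = 2.337×10⁵ s.
A synchronous orbit has period T, so by Kepler's third law a = (μT²/4π²)^(1/3).
μT²/4π² = 5.176×10¹² × (2.337×10⁵)² / 39.48 = 7.161×10²¹ m³.
a = 1.928×10⁷ m = 19275 km.
Altitude h = a − R = 19275 − 1917 = 17358 km.

h_sync ≈ 17400 km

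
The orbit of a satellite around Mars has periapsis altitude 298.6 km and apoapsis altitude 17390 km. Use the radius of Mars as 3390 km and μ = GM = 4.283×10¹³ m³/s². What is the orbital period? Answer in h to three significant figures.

r_p = 3390 + 298.6 = 3688.6 km = 3.6886×10⁶ m.
r_a = 3390 + 17390 = 20780 km = 2.0780×10⁷ m.
Semi-major axis a = (r_p + r_a)/2 = (3688.6 + 20780)/2 = 12234 km = 1.223×10⁷ m.
By Kepler's third law T = 2π√(a³/μ) = 2π × 6.539×10³ = 4.108×10⁴ s.
= 11.41 h.

T ≈ 11.4 h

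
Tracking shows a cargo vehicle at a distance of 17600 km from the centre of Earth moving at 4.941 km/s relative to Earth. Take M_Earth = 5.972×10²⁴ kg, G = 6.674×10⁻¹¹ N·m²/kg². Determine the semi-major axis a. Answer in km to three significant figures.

μ = GM = 6.674×10⁻¹¹ × 5.972×10²⁴ = 3.986×10¹⁴ m³/s².
r = 1.760×10⁷ m.
Vis-viva rearranged: 1/a = 2/r − v²/μ = 1.136×10⁻⁷ − 6.125×10⁻⁸ = 5.238×10⁻⁸ m⁻¹.
a = 1.909×10⁷ m = 19090 km.

a ≈ 19100 km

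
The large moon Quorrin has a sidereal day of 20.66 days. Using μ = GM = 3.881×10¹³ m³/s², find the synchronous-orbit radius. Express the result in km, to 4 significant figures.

r_sync ≈ 1.463×10⁵ km

T = 20.66 days = 1.785×10⁶ s.
A synchronous orbit has period T, so by Kepler's third law a = (μT²/4π²)^(1/3).
μT²/4π² = 3.881×10¹³ × (1.785×10⁶)² / 39.48 = 3.132×10²⁴ m³.
a = 1.463×10⁸ m = 1.4632×10⁵ km.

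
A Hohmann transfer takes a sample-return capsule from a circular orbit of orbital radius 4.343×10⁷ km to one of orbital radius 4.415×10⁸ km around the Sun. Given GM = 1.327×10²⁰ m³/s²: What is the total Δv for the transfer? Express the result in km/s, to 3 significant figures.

r₁ = 4.343×10⁷ km = 4.343×10¹⁰ m.
r₂ = 4.415×10⁸ km = 4.415×10¹¹ m.
Transfer ellipse a_t = (r₁ + r₂)/2 = 2.425×10¹¹ m.
At r₁: circular v_c1 = √(μ/r₁) = 55280 m/s; transfer-perihelion v_p = √[μ(2/r₁ − 1/a_t)] = 74590 m/s.
Δv₁ = v_p − v_c1 = 19310 m/s.
At r₂: circular v_c2 = √(μ/r₂) = 17340 m/s; transfer-aphelion v_a = √[μ(2/r₂ − 1/a_t)] = 7337 m/s.
Δv₂ = v_c2 − v_a = 9999 m/s.
Total Δv = Δv₁ + Δv₂ = 29310 m/s = 29.31 km/s.

Δv_total ≈ 29.3 km/s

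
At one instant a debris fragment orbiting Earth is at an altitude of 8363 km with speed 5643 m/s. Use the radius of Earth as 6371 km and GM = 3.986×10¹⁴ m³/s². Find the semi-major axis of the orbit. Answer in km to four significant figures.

r = 6371 + 8363 = 14734 km = 1.473×10⁷ m.
Vis-viva rearranged: 1/a = 2/r − v²/μ = 1.357×10⁻⁷ − 7.989×10⁻⁸ = 5.585×10⁻⁸ m⁻¹.
a = 1.790×10⁷ m = 17904 km.

a ≈ 17900 km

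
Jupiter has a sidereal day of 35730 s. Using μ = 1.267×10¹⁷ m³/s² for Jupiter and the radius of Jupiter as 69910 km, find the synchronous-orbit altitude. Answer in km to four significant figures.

A synchronous orbit has period T, so by Kepler's third law a = (μT²/4π²)^(1/3).
μT²/4π² = 1.267×10¹⁷ × (3.573×10⁴)² / 39.48 = 4.097×10²⁴ m³.
a = 1.600×10⁸ m = 1.6002×10⁵ km.
Altitude h = a − R = 1.6002×10⁵ − 69910 = 90105 km.

h_sync ≈ 90110 km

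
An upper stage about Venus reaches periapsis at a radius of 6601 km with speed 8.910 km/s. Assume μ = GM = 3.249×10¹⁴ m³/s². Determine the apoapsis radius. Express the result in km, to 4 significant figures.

r_p = 6.601×10⁶ m.
Specific energy ε = v²/2 − μ/r = -9.526×10⁶ J/kg, so a = −μ/(2ε) = 1.705×10⁷ m.
The apsides satisfy r_p + r_a = 2a, so the apoapsis radius is 2a − r_p = 2.751×10⁷ m = 27506 km.

apoapsis radius ≈ 27510 km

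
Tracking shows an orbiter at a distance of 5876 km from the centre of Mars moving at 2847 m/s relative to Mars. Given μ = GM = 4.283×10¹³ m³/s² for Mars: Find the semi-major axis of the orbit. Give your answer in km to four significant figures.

r = 5.876×10⁶ m.
Vis-viva rearranged: 1/a = 2/r − v²/μ = 3.404×10⁻⁷ − 1.892×10⁻⁷ = 1.511×10⁻⁷ m⁻¹.
a = 6.617×10⁶ m = 6617.2 km.

a ≈ 6617 km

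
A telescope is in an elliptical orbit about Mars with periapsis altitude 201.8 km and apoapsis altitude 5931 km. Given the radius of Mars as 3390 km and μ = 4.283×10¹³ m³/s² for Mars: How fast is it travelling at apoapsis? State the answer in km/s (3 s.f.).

r_p = 3390 + 201.8 = 3591.8 km = 3.5918×10⁶ m.
r_a = 3390 + 5931 = 9321.0 km = 9.3210×10⁶ m.
Semi-major axis a = (r_p + r_a)/2 = 6456.4 km = 6.456×10⁶ m.
Vis-viva: v² = μ(2/r − 1/a) = 4.283×10¹³ × (2.146×10⁻⁷ − 1.549×10⁻⁷) = 2.556×10⁶ m²/s².
v = 1599 m/s = 1.599 km/s.

v ≈ 1.60 km/s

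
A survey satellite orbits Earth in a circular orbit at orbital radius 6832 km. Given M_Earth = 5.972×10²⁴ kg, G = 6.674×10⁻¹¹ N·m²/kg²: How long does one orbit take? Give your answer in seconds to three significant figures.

μ = GM = 6.674×10⁻¹¹ × 5.972×10²⁴ = 3.986×10¹⁴ m³/s².
r = 6832 km = 6.832×10⁶ m.
Kepler's third law: T = 2π√(r³/μ) = 2π√((6.832×10⁶)³ / 3.986×10¹⁴).
r³/μ = 8.001×10⁵ s², so T = 2π × 8.945×10² = 5.620×10³ s.

T ≈ 5620 seconds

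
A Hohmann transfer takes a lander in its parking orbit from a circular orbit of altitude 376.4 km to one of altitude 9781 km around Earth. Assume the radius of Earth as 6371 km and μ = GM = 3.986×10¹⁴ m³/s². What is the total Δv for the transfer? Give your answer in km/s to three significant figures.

r₁ = 6371 + 376.4 = 6747.4 km = 6.7474×10⁶ m.
r₂ = 6371 + 9781 = 16152 km = 1.6152×10⁷ m.
Transfer ellipse a_t = (r₁ + r₂)/2 = 1.145×10⁷ m.
At r₁: circular v_c1 = √(μ/r₁) = 7686 m/s; transfer-perigee v_p = √[μ(2/r₁ − 1/a_t)] = 9129 m/s.
Δv₁ = v_p − v_c1 = 1443 m/s.
At r₂: circular v_c2 = √(μ/r₂) = 4968 m/s; transfer-apogee v_a = √[μ(2/r₂ − 1/a_t)] = 3814 m/s.
Δv₂ = v_c2 − v_a = 1154 m/s.
Total Δv = Δv₁ + Δv₂ = 2597 m/s = 2.597 km/s.

Δv_total ≈ 2.60 km/s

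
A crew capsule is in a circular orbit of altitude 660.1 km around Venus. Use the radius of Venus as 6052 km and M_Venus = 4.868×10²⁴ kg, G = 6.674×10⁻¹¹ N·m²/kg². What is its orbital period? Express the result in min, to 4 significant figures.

T ≈ 101.0 min

μ = GM = 6.674×10⁻¹¹ × 4.868×10²⁴ = 3.249×10¹⁴ m³/s².
r = 6052 + 660.1 = 6712.1 km = 6.7121×10⁶ m.
Kepler's third law: T = 2π√(r³/μ) = 2π√((6.712×10⁶)³ / 3.249×10¹⁴).
r³/μ = 9.308×10⁵ s², so T = 2π × 9.648×10² = 6.062×10³ s.
Converting: 6.062×10³ s ÷ 60.00 = 101.0 min.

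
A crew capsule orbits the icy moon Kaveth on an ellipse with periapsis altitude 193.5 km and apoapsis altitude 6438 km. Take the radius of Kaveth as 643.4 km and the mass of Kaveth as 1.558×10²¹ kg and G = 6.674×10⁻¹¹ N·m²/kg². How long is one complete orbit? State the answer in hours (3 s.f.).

T ≈ 42.6 hours

μ = GM = 6.674×10⁻¹¹ × 1.558×10²¹ = 1.040×10¹¹ m³/s².
r_p = 643.4 + 193.5 = 836.90 km = 8.3690×10⁵ m.
r_a = 643.4 + 6438 = 7081.4 km = 7.0814×10⁶ m.
Semi-major axis a = (r_p + r_a)/2 = (836.90 + 7081.4)/2 = 3959.1 km = 3.959×10⁶ m.
By Kepler's third law T = 2π√(a³/μ) = 2π × 2.443×10⁴ = 1.535×10⁵ s.
= 42.64 hours.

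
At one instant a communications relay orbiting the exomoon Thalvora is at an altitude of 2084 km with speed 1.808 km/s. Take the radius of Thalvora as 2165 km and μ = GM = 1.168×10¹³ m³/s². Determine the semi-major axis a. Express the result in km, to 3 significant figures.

r = 2165 + 2084 = 4249.0 km = 4.249×10⁶ m.
Vis-viva rearranged: 1/a = 2/r − v²/μ = 4.707×10⁻⁷ − 2.799×10⁻⁷ = 1.908×10⁻⁷ m⁻¹.
a = 5.240×10⁶ m = 5240.3 km.

a ≈ 5240 km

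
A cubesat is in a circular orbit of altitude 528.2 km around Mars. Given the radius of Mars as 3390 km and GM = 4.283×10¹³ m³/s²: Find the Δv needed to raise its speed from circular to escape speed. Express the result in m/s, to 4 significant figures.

Δv ≈ 1369 m/s

r = 3390 + 528.2 = 3918.2 km = 3.9182×10⁶ m.
Circular speed v_c = √(μ/r) = 3306 m/s.
Escape speed v_esc = √(2μ/r) = √2 × v_c = 4676 m/s.
Δv = v_esc − v_c = 1369 m/s.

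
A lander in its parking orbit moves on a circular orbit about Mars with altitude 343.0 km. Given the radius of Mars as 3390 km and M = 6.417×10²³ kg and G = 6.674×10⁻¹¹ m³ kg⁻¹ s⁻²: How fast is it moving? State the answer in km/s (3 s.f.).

μ = GM = 6.674×10⁻¹¹ × 6.417×10²³ = 4.283×10¹³ m³/s².
r = 3390 + 343.0 = 3733.0 km = 3.7330×10⁶ m.
For a circular orbit v = √(μ/r) = √(4.283×10¹³ / 3.733×10⁶) = √(1.147×10⁷) = 3387 m/s.
That is 3.387 km/s.

v ≈ 3.39 km/s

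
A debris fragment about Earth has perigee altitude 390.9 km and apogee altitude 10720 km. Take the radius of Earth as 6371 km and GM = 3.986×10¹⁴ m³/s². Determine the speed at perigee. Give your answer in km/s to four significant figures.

r_p = 6371 + 390.9 = 6761.9 km = 6.7619×10⁶ m.
r_a = 6371 + 10720 = 17091 km = 1.7091×10⁷ m.
Semi-major axis a = (r_p + r_a)/2 = 11926 km = 1.193×10⁷ m.
Vis-viva: v² = μ(2/r − 1/a) = 3.986×10¹⁴ × (2.958×10⁻⁷ − 8.385×10⁻⁸) = 8.447×10⁷ m²/s².
v = 9191 m/s = 9.191 km/s.

v ≈ 9.191 km/s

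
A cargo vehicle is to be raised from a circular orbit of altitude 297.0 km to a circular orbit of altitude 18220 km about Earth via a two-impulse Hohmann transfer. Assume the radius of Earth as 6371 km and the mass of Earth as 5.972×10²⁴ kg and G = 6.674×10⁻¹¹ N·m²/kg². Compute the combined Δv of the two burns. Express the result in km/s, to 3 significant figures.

Δv_total ≈ 3.36 km/s

μ = GM = 6.674×10⁻¹¹ × 5.972×10²⁴ = 3.986×10¹⁴ m³/s².
r₁ = 6371 + 297.0 = 6668.0 km = 6.6680×10⁶ m.
r₂ = 6371 + 18220 = 24591 km = 2.4591×10⁷ m.
Transfer ellipse a_t = (r₁ + r₂)/2 = 1.563×10⁷ m.
At r₁: circular v_c1 = √(μ/r₁) = 7731 m/s; transfer-perigee v_p = √[μ(2/r₁ − 1/a_t)] = 9698 m/s.
Δv₁ = v_p − v_c1 = 1966 m/s.
At r₂: circular v_c2 = √(μ/r₂) = 4026 m/s; transfer-apogee v_a = √[μ(2/r₂ − 1/a_t)] = 2630 m/s.
Δv₂ = v_c2 − v_a = 1396 m/s.
Total Δv = Δv₁ + Δv₂ = 3363 m/s = 3.363 km/s.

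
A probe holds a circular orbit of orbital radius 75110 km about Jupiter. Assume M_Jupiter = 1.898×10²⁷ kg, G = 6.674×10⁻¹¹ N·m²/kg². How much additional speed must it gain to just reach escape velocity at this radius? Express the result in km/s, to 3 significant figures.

Δv ≈ 17.0 km/s

μ = GM = 6.674×10⁻¹¹ × 1.898×10²⁷ = 1.267×10¹⁷ m³/s².
r = 75110 km = 7.511×10⁷ m.
Circular speed v_c = √(μ/r) = 41070 m/s.
Escape speed v_esc = √(2μ/r) = √2 × v_c = 58080 m/s.
Δv = v_esc − v_c = 17010 m/s = 17.01 km/s.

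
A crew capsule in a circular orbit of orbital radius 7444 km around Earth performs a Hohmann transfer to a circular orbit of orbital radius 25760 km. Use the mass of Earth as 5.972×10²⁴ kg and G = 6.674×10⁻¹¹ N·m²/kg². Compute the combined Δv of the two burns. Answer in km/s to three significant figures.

Δv_total ≈ 3.10 km/s

μ = GM = 6.674×10⁻¹¹ × 5.972×10²⁴ = 3.986×10¹⁴ m³/s².
r₁ = 7444 km = 7.444×10⁶ m.
r₂ = 25760 km = 2.576×10⁷ m.
Transfer ellipse a_t = (r₁ + r₂)/2 = 1.660×10⁷ m.
At r₁: circular v_c1 = √(μ/r₁) = 7317 m/s; transfer-perigee v_p = √[μ(2/r₁ − 1/a_t)] = 9115 m/s.
Δv₁ = v_p − v_c1 = 1797 m/s.
At r₂: circular v_c2 = √(μ/r₂) = 3934 m/s; transfer-apogee v_a = √[μ(2/r₂ − 1/a_t)] = 2634 m/s.
Δv₂ = v_c2 − v_a = 1300 m/s.
Total Δv = Δv₁ + Δv₂ = 3097 m/s = 3.097 km/s.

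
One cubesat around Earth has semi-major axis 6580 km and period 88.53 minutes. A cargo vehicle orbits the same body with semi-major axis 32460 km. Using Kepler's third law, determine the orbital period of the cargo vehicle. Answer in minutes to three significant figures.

Kepler's third law: T² ∝ a³, so T₂ = T₁ (a₂/a₁)^(3/2).
a₂/a₁ = 4.933, (a₂/a₁)^(3/2) = 10.96.
T₂ = 88.53 × 10.96 = 970.0 minutes.

T₂ ≈ 970 minutes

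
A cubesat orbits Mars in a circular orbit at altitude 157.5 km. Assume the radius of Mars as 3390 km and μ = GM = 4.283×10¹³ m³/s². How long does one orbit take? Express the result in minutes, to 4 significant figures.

r = 3390 + 157.5 = 3547.5 km = 3.5475×10⁶ m.
Kepler's third law: T = 2π√(r³/μ) = 2π√((3.548×10⁶)³ / 4.283×10¹³).
r³/μ = 1.042×10⁶ s², so T = 2π × 1.021×10³ = 6.415×10³ s.
Converting: 6.415×10³ s ÷ 60.00 = 106.9 minutes.

T ≈ 106.9 minutes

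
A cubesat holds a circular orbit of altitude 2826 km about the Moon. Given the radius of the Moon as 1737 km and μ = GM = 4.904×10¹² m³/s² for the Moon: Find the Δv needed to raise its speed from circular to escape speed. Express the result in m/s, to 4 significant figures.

r = 1737 + 2826 = 4563.0 km = 4.5630×10⁶ m.
Circular speed v_c = √(μ/r) = 1037 m/s.
Escape speed v_esc = √(2μ/r) = √2 × v_c = 1466 m/s.
Δv = v_esc − v_c = 429.4 m/s.

Δv ≈ 429.4 m/s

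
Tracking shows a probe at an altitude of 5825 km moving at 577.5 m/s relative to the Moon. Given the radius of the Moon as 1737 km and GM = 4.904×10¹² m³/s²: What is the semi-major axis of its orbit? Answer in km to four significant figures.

r = 1737 + 5825 = 7562.0 km = 7.562×10⁶ m.
Vis-viva rearranged: 1/a = 2/r − v²/μ = 2.645×10⁻⁷ − 6.801×10⁻⁸ = 1.965×10⁻⁷ m⁻¹.
a = 5.090×10⁶ m = 5089.7 km.

a ≈ 5090 km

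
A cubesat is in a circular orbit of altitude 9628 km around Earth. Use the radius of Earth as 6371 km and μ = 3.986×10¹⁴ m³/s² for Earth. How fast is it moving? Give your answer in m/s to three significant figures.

v ≈ 4990 m/s

r = 6371 + 9628 = 15999 km = 1.5999×10⁷ m.
For a circular orbit v = √(μ/r) = √(3.986×10¹⁴ / 1.600×10⁷) = √(2.491×10⁷) = 4991 m/s.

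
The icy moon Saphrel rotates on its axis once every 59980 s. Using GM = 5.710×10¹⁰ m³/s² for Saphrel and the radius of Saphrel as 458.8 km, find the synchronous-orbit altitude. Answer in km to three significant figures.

h_sync ≈ 1270 km

A synchronous orbit has period T, so by Kepler's third law a = (μT²/4π²)^(1/3).
μT²/4π² = 5.710×10¹⁰ × (5.998×10⁴)² / 39.48 = 5.203×10¹⁸ m³.
a = 1.733×10⁶ m = 1732.9 km.
Altitude h = a − R = 1732.9 − 458.8 = 1274.1 km.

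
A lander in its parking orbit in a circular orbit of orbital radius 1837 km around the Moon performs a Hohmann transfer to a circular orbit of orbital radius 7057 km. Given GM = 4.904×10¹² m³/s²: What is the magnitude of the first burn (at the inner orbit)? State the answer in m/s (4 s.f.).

r₁ = 1837 km = 1.837×10⁶ m.
r₂ = 7057 km = 7.057×10⁶ m.
Transfer ellipse a_t = (r₁ + r₂)/2 = 4.447×10⁶ m.
At r₁: circular v_c1 = √(μ/r₁) = 1634 m/s; transfer-perilune v_p = √[μ(2/r₁ − 1/a_t)] = 2058 m/s.
Δv₁ = v_p − v_c1 = 424.4 m/s.

Δv ≈ 424.4 m/s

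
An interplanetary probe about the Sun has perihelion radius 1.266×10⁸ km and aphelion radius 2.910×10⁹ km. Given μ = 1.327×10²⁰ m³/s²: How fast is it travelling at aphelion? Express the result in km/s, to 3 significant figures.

v ≈ 1.95 km/s

Semi-major axis a = (r_p + r_a)/2 = 1.5183×10⁹ km = 1.518×10¹² m.
Vis-viva: v² = μ(2/r − 1/a) = 1.327×10²⁰ × (6.873×10⁻¹³ − 6.586×10⁻¹³) = 3.802×10⁶ m²/s².
v = 1950 m/s = 1.950 km/s.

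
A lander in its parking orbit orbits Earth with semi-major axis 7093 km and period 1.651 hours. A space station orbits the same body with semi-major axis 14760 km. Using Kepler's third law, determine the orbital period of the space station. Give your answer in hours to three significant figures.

Kepler's third law: T² ∝ a³, so T₂ = T₁ (a₂/a₁)^(3/2).
a₂/a₁ = 2.081, (a₂/a₁)^(3/2) = 3.002.
T₂ = 1.651 × 3.002 = 4.956 hours.

T₂ ≈ 4.96 hours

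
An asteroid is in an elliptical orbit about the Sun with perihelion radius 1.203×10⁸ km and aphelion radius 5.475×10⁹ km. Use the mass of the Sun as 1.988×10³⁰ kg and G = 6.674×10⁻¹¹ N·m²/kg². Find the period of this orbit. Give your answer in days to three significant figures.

μ = GM = 6.674×10⁻¹¹ × 1.988×10³⁰ = 1.327×10²⁰ m³/s².
Semi-major axis a = (r_p + r_a)/2 = (1.2030×10⁸ + 5.4750×10⁹)/2 = 2.7976×10⁹ km = 2.798×10¹² m.
By Kepler's third law T = 2π√(a³/μ) = 2π × 4.062×10⁸ = 2.553×10⁹ s.
= 29540 days.

T ≈ 29500 days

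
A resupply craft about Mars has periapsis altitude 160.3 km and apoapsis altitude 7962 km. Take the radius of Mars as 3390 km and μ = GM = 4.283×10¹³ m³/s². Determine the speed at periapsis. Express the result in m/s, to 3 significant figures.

v ≈ 4290 m/s

r_p = 3390 + 160.3 = 3550.3 km = 3.5503×10⁶ m.
r_a = 3390 + 7962 = 11352 km = 1.1352×10⁷ m.
Semi-major axis a = (r_p + r_a)/2 = 7451.1 km = 7.451×10⁶ m.
Vis-viva: v² = μ(2/r − 1/a) = 4.283×10¹³ × (5.633×10⁻⁷ − 1.342×10⁻⁷) = 1.838×10⁷ m²/s².
v = 4287 m/s.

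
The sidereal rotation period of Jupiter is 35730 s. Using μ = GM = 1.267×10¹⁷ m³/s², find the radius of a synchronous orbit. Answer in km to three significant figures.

r_sync ≈ 1.60×10⁵ km

A synchronous orbit has period T, so by Kepler's third law a = (μT²/4π²)^(1/3).
μT²/4π² = 1.267×10¹⁷ × (3.573×10⁴)² / 39.48 = 4.097×10²⁴ m³.
a = 1.600×10⁸ m = 1.6002×10⁵ km.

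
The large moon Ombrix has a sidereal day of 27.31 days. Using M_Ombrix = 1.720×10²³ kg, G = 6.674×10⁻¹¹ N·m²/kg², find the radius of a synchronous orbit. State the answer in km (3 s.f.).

r_sync ≈ 1.17×10⁵ km

μ = GM = 6.674×10⁻¹¹ × 1.720×10²³ = 1.148×10¹³ m³/s².
T = 27.31 days = 2.360×10⁶ s.
A synchronous orbit has period T, so by Kepler's third law a = (μT²/4π²)^(1/3).
μT²/4π² = 1.148×10¹³ × (2.360×10⁶)² / 39.48 = 1.619×10²⁴ m³.
a = 1.174×10⁸ m = 1.1742×10⁵ km.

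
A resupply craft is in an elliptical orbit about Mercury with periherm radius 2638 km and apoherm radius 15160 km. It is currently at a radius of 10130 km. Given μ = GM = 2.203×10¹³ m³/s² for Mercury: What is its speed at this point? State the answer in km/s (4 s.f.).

Semi-major axis a = (r_p + r_a)/2 = 8899.0 km = 8.899×10⁶ m.
Vis-viva: v² = μ(2/r − 1/a) = 2.203×10¹³ × (1.974×10⁻⁷ − 1.124×10⁻⁷) = 1.874×10⁶ m²/s².
v = 1369 m/s = 1.369 km/s.

v ≈ 1.369 km/s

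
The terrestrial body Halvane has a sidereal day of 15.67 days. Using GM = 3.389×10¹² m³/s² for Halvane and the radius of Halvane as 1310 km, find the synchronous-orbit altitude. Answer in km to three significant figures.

T = 15.67 days = 1.354×10⁶ s.
A synchronous orbit has period T, so by Kepler's third law a = (μT²/4π²)^(1/3).
μT²/4π² = 3.389×10¹² × (1.354×10⁶)² / 39.48 = 1.574×10²³ m³.
a = 5.399×10⁷ m = 53987 km.
Altitude h = a − R = 53987 − 1310 = 52677 km.

h_sync ≈ 52700 km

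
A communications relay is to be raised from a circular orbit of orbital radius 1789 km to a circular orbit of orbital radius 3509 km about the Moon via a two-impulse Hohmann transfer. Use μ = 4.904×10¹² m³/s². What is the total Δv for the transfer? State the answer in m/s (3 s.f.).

Δv_total ≈ 461 m/s

r₁ = 1789 km = 1.789×10⁶ m.
r₂ = 3509 km = 3.509×10⁶ m.
Transfer ellipse a_t = (r₁ + r₂)/2 = 2.649×10⁶ m.
At r₁: circular v_c1 = √(μ/r₁) = 1656 m/s; transfer-perilune v_p = √[μ(2/r₁ − 1/a_t)] = 1906 m/s.
Δv₁ = v_p − v_c1 = 249.9 m/s.
At r₂: circular v_c2 = √(μ/r₂) = 1182 m/s; transfer-apolune v_a = √[μ(2/r₂ − 1/a_t)] = 971.5 m/s.
Δv₂ = v_c2 − v_a = 210.7 m/s.
Total Δv = Δv₁ + Δv₂ = 460.6 m/s.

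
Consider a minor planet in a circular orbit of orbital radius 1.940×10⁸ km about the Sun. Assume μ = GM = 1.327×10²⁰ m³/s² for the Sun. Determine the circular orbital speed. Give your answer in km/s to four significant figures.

r = 1.940×10⁸ km = 1.940×10¹¹ m.
For a circular orbit v = √(μ/r) = √(1.327×10²⁰ / 1.940×10¹¹) = √(6.840×10⁸) = 26150 m/s.
That is 26.15 km/s.

v ≈ 26.15 km/s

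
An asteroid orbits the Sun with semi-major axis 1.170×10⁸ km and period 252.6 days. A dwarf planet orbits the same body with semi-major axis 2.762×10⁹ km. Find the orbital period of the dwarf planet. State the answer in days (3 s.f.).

Kepler's third law: T² ∝ a³, so T₂ = T₁ (a₂/a₁)^(3/2).
a₂/a₁ = 23.61, (a₂/a₁)^(3/2) = 114.7.
T₂ = 252.6 × 114.7 = 28970 days.

T₂ ≈ 29000 days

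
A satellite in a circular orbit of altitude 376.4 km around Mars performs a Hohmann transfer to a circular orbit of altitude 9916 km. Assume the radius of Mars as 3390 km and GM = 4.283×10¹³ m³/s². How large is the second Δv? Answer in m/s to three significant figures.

r₁ = 3390 + 376.4 = 3766.4 km = 3.7664×10⁶ m.
r₂ = 3390 + 9916 = 13306 km = 1.3306×10⁷ m.
Transfer ellipse a_t = (r₁ + r₂)/2 = 8.536×10⁶ m.
At r₁: circular v_c1 = √(μ/r₁) = 3372 m/s; transfer-periapsis v_p = √[μ(2/r₁ − 1/a_t)] = 4210 m/s.
At r₂: circular v_c2 = √(μ/r₂) = 1794 m/s; transfer-apoapsis v_a = √[μ(2/r₂ − 1/a_t)] = 1192 m/s.
Δv₂ = v_c2 − v_a = 602.4 m/s.

Δv ≈ 602 m/s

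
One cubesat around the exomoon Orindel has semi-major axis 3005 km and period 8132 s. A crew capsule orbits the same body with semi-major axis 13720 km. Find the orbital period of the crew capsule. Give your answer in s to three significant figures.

T₂ ≈ 79300 s

Kepler's third law: T² ∝ a³, so T₂ = T₁ (a₂/a₁)^(3/2).
a₂/a₁ = 4.566, (a₂/a₁)^(3/2) = 9.756.
T₂ = 8132 × 9.756 = 79330 s.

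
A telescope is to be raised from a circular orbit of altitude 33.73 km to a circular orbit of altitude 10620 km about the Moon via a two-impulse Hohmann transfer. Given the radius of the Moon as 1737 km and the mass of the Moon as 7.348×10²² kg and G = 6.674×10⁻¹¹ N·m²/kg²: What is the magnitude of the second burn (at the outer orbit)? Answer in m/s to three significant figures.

Δv ≈ 315 m/s

μ = GM = 6.674×10⁻¹¹ × 7.348×10²² = 4.904×10¹² m³/s².
r₁ = 1737 + 33.73 = 1770.7 km = 1.7707×10⁶ m.
r₂ = 1737 + 10620 = 12357 km = 1.2357×10⁷ m.
Transfer ellipse a_t = (r₁ + r₂)/2 = 7.064×10⁶ m.
At r₁: circular v_c1 = √(μ/r₁) = 1664 m/s; transfer-perilune v_p = √[μ(2/r₁ − 1/a_t)] = 2201 m/s.
At r₂: circular v_c2 = √(μ/r₂) = 630.0 m/s; transfer-apolune v_a = √[μ(2/r₂ − 1/a_t)] = 315.4 m/s.
Δv₂ = v_c2 − v_a = 314.6 m/s.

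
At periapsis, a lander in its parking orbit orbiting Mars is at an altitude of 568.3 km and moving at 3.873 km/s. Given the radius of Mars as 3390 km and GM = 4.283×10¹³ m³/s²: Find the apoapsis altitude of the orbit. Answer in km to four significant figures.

apoapsis altitude ≈ 5551 km

r_p = 3390 + 568.3 = 3958.3 km = 3.958×10⁶ m.
Specific energy ε = v²/2 − μ/r = -3.320×10⁶ J/kg, so a = −μ/(2ε) = 6.450×10⁶ m.
The apsides satisfy r_p + r_a = 2a, so the apoapsis radius is 2a − r_p = 8.941×10⁶ m = 8941.4 km.
Apoapsis altitude = 8941.4 − 3390 = 5551.4 km.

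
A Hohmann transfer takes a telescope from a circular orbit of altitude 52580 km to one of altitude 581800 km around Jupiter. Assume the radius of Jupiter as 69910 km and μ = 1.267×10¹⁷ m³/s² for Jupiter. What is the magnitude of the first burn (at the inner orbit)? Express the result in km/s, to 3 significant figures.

r₁ = 69910 + 52580 = 122490 km = 1.2249×10⁸ m.
r₂ = 69910 + 581800 = 651710 km = 6.5171×10⁸ m.
Transfer ellipse a_t = (r₁ + r₂)/2 = 3.871×10⁸ m.
At r₁: circular v_c1 = √(μ/r₁) = 32160 m/s; transfer-perijove v_p = √[μ(2/r₁ − 1/a_t)] = 41730 m/s.
Δv₁ = v_p − v_c1 = 9569 m/s.
= 9.569 km/s.

Δv ≈ 9.57 km/s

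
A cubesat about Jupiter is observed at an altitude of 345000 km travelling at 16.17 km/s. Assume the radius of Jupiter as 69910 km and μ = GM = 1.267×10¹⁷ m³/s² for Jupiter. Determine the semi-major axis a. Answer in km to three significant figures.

a ≈ 3.63×10⁵ km

r = 69910 + 345000 = 4.1491×10⁵ km = 4.149×10⁸ m.
Vis-viva rearranged: 1/a = 2/r − v²/μ = 4.820×10⁻⁹ − 2.064×10⁻⁹ = 2.757×10⁻⁹ m⁻¹.
a = 3.628×10⁸ m = 3.6276×10⁵ km.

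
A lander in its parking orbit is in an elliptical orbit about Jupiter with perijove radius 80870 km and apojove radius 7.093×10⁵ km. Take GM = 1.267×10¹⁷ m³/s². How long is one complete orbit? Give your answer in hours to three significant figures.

T ≈ 38.5 hours

Semi-major axis a = (r_p + r_a)/2 = (80870 + 7.0930×10⁵)/2 = 3.9508×10⁵ km = 3.951×10⁸ m.
By Kepler's third law T = 2π√(a³/μ) = 2π × 2.206×10⁴ = 1.386×10⁵ s.
= 38.51 hours.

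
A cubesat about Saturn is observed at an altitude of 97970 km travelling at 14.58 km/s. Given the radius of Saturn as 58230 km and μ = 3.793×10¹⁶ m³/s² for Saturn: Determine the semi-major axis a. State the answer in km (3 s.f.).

r = 58230 + 97970 = 1.5620×10⁵ km = 1.562×10⁸ m.
Vis-viva rearranged: 1/a = 2/r − v²/μ = 1.280×10⁻⁸ − 5.604×10⁻⁹ = 7.200×10⁻⁹ m⁻¹.
a = 1.389×10⁸ m = 1.3890×10⁵ km.

a ≈ 1.39×10⁵ km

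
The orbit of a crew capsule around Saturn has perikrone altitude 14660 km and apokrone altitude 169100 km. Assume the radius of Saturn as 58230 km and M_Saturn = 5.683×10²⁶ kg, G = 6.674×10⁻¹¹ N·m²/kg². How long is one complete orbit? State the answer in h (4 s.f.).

T ≈ 16.48 h

μ = GM = 6.674×10⁻¹¹ × 5.683×10²⁶ = 3.793×10¹⁶ m³/s².
r_p = 58230 + 14660 = 72890 km = 7.2890×10⁷ m.
r_a = 58230 + 169100 = 227330 km = 2.2733×10⁸ m.
Semi-major axis a = (r_p + r_a)/2 = (72890 + 2.2733×10⁵)/2 = 1.5011×10⁵ km = 1.501×10⁸ m.
By Kepler's third law T = 2π√(a³/μ) = 2π × 9.443×10³ = 5.934×10⁴ s.
= 16.48 h.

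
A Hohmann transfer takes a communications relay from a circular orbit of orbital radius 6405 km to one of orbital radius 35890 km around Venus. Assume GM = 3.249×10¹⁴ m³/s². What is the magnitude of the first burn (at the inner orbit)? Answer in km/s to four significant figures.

r₁ = 6405 km = 6.405×10⁶ m.
r₂ = 35890 km = 3.589×10⁷ m.
Transfer ellipse a_t = (r₁ + r₂)/2 = 2.115×10⁷ m.
At r₁: circular v_c1 = √(μ/r₁) = 7122 m/s; transfer-periapsis v_p = √[μ(2/r₁ − 1/a_t)] = 9278 m/s.
Δv₁ = v_p − v_c1 = 2156 m/s.
= 2.156 km/s.

Δv ≈ 2.156 km/s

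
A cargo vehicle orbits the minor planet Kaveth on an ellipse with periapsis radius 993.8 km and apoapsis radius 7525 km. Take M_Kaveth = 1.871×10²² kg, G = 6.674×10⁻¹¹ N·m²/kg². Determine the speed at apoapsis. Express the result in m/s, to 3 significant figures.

v ≈ 197 m/s

μ = GM = 6.674×10⁻¹¹ × 1.871×10²² = 1.249×10¹² m³/s².
Semi-major axis a = (r_p + r_a)/2 = 4259.4 km = 4.259×10⁶ m.
Vis-viva: v² = μ(2/r − 1/a) = 1.249×10¹² × (2.658×10⁻⁷ − 2.348×10⁻⁷) = 3.872×10⁴ m²/s².
v = 196.8 m/s.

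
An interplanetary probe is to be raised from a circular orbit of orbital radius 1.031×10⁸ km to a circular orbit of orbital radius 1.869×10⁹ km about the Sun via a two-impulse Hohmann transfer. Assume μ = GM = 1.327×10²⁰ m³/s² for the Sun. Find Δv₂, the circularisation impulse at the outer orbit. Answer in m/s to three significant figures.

Δv ≈ 5700 m/s

r₁ = 1.031×10⁸ km = 1.031×10¹¹ m.
r₂ = 1.869×10⁹ km = 1.869×10¹² m.
Transfer ellipse a_t = (r₁ + r₂)/2 = 9.860×10¹¹ m.
At r₁: circular v_c1 = √(μ/r₁) = 35880 m/s; transfer-perihelion v_p = √[μ(2/r₁ − 1/a_t)] = 49390 m/s.
At r₂: circular v_c2 = √(μ/r₂) = 8426 m/s; transfer-aphelion v_a = √[μ(2/r₂ − 1/a_t)] = 2725 m/s.
Δv₂ = v_c2 − v_a = 5702 m/s.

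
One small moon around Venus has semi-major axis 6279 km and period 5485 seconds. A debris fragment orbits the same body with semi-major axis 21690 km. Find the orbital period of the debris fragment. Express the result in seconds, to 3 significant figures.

T₂ ≈ 35200 seconds

Kepler's third law: T² ∝ a³, so T₂ = T₁ (a₂/a₁)^(3/2).
a₂/a₁ = 3.454, (a₂/a₁)^(3/2) = 6.420.
T₂ = 5485 × 6.420 = 35220 seconds.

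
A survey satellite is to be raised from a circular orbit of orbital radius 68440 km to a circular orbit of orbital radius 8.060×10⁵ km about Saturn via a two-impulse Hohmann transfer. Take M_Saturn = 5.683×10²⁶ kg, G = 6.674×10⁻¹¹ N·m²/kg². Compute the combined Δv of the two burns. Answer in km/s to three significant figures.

Δv_total ≈ 12.6 km/s

μ = GM = 6.674×10⁻¹¹ × 5.683×10²⁶ = 3.793×10¹⁶ m³/s².
r₁ = 68440 km = 6.844×10⁷ m.
r₂ = 8.060×10⁵ km = 8.060×10⁸ m.
Transfer ellipse a_t = (r₁ + r₂)/2 = 4.372×10⁸ m.
At r₁: circular v_c1 = √(μ/r₁) = 23540 m/s; transfer-perikrone v_p = √[μ(2/r₁ − 1/a_t)] = 31960 m/s.
Δv₁ = v_p − v_c1 = 8422 m/s.
At r₂: circular v_c2 = √(μ/r₂) = 6860 m/s; transfer-apokrone v_a = √[μ(2/r₂ − 1/a_t)] = 2714 m/s.
Δv₂ = v_c2 − v_a = 4146 m/s.
Total Δv = Δv₁ + Δv₂ = 12570 m/s = 12.57 km/s.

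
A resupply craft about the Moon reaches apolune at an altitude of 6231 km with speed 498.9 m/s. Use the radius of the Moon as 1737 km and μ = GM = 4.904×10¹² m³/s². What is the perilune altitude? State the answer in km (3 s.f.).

r_a = 1737 + 6231 = 7968.0 km = 7.968×10⁶ m.
Specific energy ε = v²/2 − μ/r = -4.910×10⁵ J/kg, so a = −μ/(2ε) = 4.994×10⁶ m.
The apsides satisfy r_p + r_a = 2a, so the perilune radius is 2a − r_a = 2.020×10⁶ m = 2019.6 km.
Perilune altitude = 2019.6 − 1737 = 282.55 km.

perilune altitude ≈ 283 km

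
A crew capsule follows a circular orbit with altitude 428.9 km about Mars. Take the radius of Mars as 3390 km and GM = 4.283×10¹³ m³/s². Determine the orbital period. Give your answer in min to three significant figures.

r = 3390 + 428.9 = 3818.9 km = 3.8189×10⁶ m.
Kepler's third law: T = 2π√(r³/μ) = 2π√((3.819×10⁶)³ / 4.283×10¹³).
r³/μ = 1.300×10⁶ s², so T = 2π × 1.140×10³ = 7.165×10³ s.
Converting: 7.165×10³ s ÷ 60.00 = 119.4 min.

T ≈ 119 min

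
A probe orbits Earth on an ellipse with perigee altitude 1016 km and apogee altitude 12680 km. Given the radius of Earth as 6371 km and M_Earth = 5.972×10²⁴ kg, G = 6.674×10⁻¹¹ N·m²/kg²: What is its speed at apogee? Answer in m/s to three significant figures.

v ≈ 3420 m/s

μ = GM = 6.674×10⁻¹¹ × 5.972×10²⁴ = 3.986×10¹⁴ m³/s².
r_p = 6371 + 1016 = 7387.0 km = 7.3870×10⁶ m.
r_a = 6371 + 12680 = 19051 km = 1.9051×10⁷ m.
Semi-major axis a = (r_p + r_a)/2 = 13219 km = 1.322×10⁷ m.
Vis-viva: v² = μ(2/r − 1/a) = 3.986×10¹⁴ × (1.050×10⁻⁷ − 7.565×10⁻⁸) = 1.169×10⁷ m²/s².
v = 3419 m/s.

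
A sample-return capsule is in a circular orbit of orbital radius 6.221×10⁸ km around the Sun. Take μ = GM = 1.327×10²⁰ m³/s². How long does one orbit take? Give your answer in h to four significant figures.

r = 6.221×10⁸ km = 6.221×10¹¹ m.
Kepler's third law: T = 2π√(r³/μ) = 2π√((6.221×10¹¹)³ / 1.327×10²⁰).
r³/μ = 1.814×10¹⁵ s², so T = 2π × 4.259×10⁷ = 2.676×10⁸ s.
Converting: 2.676×10⁸ s ÷ 3600 = 74340 h.

T ≈ 74340 h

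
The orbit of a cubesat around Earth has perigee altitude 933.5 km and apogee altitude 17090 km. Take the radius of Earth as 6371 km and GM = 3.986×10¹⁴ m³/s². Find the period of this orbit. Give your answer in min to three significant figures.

r_p = 6371 + 933.5 = 7304.5 km = 7.3045×10⁶ m.
r_a = 6371 + 17090 = 23461 km = 2.3461×10⁷ m.
Semi-major axis a = (r_p + r_a)/2 = (7304.5 + 23461)/2 = 15383 km = 1.538×10⁷ m.
By Kepler's third law T = 2π√(a³/μ) = 2π × 3.022×10³ = 1.899×10⁴ s.
= 316.5 min.

T ≈ 316 min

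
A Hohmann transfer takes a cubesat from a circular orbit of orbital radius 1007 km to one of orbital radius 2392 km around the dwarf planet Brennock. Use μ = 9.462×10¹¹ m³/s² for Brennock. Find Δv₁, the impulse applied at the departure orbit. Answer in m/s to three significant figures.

r₁ = 1007 km = 1.007×10⁶ m.
r₂ = 2392 km = 2.392×10⁶ m.
Transfer ellipse a_t = (r₁ + r₂)/2 = 1.700×10⁶ m.
At r₁: circular v_c1 = √(μ/r₁) = 969.3 m/s; transfer-periapsis v_p = √[μ(2/r₁ − 1/a_t)] = 1150 m/s.
Δv₁ = v_p − v_c1 = 180.7 m/s.

Δv ≈ 181 m/s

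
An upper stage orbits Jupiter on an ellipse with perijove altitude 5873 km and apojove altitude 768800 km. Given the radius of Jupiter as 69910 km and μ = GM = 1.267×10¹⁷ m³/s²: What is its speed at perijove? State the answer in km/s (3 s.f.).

v ≈ 55.4 km/s

r_p = 69910 + 5873 = 75783 km = 7.5783×10⁷ m.
r_a = 69910 + 768800 = 838710 km = 8.3871×10⁸ m.
Semi-major axis a = (r_p + r_a)/2 = 4.5725×10⁵ km = 4.572×10⁸ m.
Vis-viva: v² = μ(2/r − 1/a) = 1.267×10¹⁷ × (2.639×10⁻⁸ − 2.187×10⁻⁹) = 3.067×10⁹ m²/s².
v = 55380 m/s = 55.38 km/s.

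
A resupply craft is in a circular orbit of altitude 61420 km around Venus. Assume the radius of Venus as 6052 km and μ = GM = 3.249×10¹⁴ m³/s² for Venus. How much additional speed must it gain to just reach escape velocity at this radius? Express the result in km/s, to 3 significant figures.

Δv ≈ 0.909 km/s

r = 6052 + 61420 = 67472 km = 6.7472×10⁷ m.
Circular speed v_c = √(μ/r) = 2194 m/s.
Escape speed v_esc = √(2μ/r) = √2 × v_c = 3103 m/s.
Δv = v_esc − v_c = 908.9 m/s = 0.9089 km/s.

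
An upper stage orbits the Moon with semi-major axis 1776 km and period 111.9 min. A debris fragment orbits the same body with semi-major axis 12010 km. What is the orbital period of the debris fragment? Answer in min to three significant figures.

Kepler's third law: T² ∝ a³, so T₂ = T₁ (a₂/a₁)^(3/2).
a₂/a₁ = 6.762, (a₂/a₁)^(3/2) = 17.59.
T₂ = 111.9 × 17.59 = 1968 min.

T₂ ≈ 1970 min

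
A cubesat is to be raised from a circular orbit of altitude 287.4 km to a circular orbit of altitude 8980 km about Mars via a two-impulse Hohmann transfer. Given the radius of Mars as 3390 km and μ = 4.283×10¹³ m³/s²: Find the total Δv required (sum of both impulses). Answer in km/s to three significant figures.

Δv_total ≈ 1.43 km/s

r₁ = 3390 + 287.4 = 3677.4 km = 3.6774×10⁶ m.
r₂ = 3390 + 8980 = 12370 km = 1.2370×10⁷ m.
Transfer ellipse a_t = (r₁ + r₂)/2 = 8.024×10⁶ m.
At r₁: circular v_c1 = √(μ/r₁) = 3413 m/s; transfer-periapsis v_p = √[μ(2/r₁ − 1/a_t)] = 4237 m/s.
Δv₁ = v_p − v_c1 = 824.7 m/s.
At r₂: circular v_c2 = √(μ/r₂) = 1861 m/s; transfer-apoapsis v_a = √[μ(2/r₂ − 1/a_t)] = 1260 m/s.
Δv₂ = v_c2 − v_a = 601.0 m/s.
Total Δv = Δv₁ + Δv₂ = 1426 m/s = 1.426 km/s.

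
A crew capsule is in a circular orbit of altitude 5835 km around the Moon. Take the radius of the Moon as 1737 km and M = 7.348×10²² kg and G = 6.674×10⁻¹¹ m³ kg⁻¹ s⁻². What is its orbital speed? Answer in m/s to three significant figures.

v ≈ 805 m/s

μ = GM = 6.674×10⁻¹¹ × 7.348×10²² = 4.904×10¹² m³/s².
r = 1737 + 5835 = 7572.0 km = 7.5720×10⁶ m.
For a circular orbit v = √(μ/r) = √(4.904×10¹² / 7.572×10⁶) = √(6.477×10⁵) = 804.8 m/s.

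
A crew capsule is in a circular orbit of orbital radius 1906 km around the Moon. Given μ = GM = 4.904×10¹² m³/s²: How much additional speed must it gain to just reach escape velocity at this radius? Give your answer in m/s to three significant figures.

r = 1906 km = 1.906×10⁶ m.
Circular speed v_c = √(μ/r) = 1604 m/s.
Escape speed v_esc = √(2μ/r) = √2 × v_c = 2268 m/s.
Δv = v_esc − v_c = 664.4 m/s.

Δv ≈ 664 m/s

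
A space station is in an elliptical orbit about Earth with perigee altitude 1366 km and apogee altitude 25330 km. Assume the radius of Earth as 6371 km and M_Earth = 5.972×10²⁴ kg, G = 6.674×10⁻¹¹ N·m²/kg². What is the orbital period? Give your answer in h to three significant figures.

T ≈ 7.66 h

μ = GM = 6.674×10⁻¹¹ × 5.972×10²⁴ = 3.986×10¹⁴ m³/s².
r_p = 6371 + 1366 = 7737.0 km = 7.7370×10⁶ m.
r_a = 6371 + 25330 = 31701 km = 3.1701×10⁷ m.
Semi-major axis a = (r_p + r_a)/2 = (7737.0 + 31701)/2 = 19719 km = 1.972×10⁷ m.
By Kepler's third law T = 2π√(a³/μ) = 2π × 4.386×10³ = 2.756×10⁴ s.
= 7.655 h.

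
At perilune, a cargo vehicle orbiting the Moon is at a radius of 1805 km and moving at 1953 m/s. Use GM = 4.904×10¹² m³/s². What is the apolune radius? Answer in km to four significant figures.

apolune radius ≈ 4251 km

r_p = 1.805×10⁶ m.
Specific energy ε = v²/2 − μ/r = -8.098×10⁵ J/kg, so a = −μ/(2ε) = 3.028×10⁶ m.
The apsides satisfy r_p + r_a = 2a, so the apolune radius is 2a − r_p = 4.251×10⁶ m = 4250.9 km.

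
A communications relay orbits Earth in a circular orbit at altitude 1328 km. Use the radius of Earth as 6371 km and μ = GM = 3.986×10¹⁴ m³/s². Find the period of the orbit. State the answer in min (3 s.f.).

r = 6371 + 1328 = 7699.0 km = 7.6990×10⁶ m.
Kepler's third law: T = 2π√(r³/μ) = 2π√((7.699×10⁶)³ / 3.986×10¹⁴).
r³/μ = 1.145×10⁶ s², so T = 2π × 1.070×10³ = 6.723×10³ s.
Converting: 6.723×10³ s ÷ 60.00 = 112.0 min.

T ≈ 112 min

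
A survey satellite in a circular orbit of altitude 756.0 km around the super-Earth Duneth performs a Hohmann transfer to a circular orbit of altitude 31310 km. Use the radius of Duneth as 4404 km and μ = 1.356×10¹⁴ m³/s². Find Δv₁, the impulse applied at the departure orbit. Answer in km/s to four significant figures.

r₁ = 4404 + 756.0 = 5160.0 km = 5.1600×10⁶ m.
r₂ = 4404 + 31310 = 35714 km = 3.5714×10⁷ m.
Transfer ellipse a_t = (r₁ + r₂)/2 = 2.044×10⁷ m.
At r₁: circular v_c1 = √(μ/r₁) = 5126 m/s; transfer-periapsis v_p = √[μ(2/r₁ − 1/a_t)] = 6777 m/s.
Δv₁ = v_p − v_c1 = 1650 m/s.
= 1.650 km/s.

Δv ≈ 1.650 km/s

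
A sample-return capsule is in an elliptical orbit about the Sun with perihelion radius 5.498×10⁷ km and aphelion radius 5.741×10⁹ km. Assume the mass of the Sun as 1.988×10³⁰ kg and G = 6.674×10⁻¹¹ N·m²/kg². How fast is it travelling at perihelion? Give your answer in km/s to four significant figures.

v ≈ 69.14 km/s

μ = GM = 6.674×10⁻¹¹ × 1.988×10³⁰ = 1.327×10²⁰ m³/s².
Semi-major axis a = (r_p + r_a)/2 = 2.8980×10⁹ km = 2.898×10¹² m.
Vis-viva: v² = μ(2/r − 1/a) = 1.327×10²⁰ × (3.638×10⁻¹¹ − 3.451×10⁻¹³) = 4.781×10⁹ m²/s².
v = 69140 m/s = 69.14 km/s.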